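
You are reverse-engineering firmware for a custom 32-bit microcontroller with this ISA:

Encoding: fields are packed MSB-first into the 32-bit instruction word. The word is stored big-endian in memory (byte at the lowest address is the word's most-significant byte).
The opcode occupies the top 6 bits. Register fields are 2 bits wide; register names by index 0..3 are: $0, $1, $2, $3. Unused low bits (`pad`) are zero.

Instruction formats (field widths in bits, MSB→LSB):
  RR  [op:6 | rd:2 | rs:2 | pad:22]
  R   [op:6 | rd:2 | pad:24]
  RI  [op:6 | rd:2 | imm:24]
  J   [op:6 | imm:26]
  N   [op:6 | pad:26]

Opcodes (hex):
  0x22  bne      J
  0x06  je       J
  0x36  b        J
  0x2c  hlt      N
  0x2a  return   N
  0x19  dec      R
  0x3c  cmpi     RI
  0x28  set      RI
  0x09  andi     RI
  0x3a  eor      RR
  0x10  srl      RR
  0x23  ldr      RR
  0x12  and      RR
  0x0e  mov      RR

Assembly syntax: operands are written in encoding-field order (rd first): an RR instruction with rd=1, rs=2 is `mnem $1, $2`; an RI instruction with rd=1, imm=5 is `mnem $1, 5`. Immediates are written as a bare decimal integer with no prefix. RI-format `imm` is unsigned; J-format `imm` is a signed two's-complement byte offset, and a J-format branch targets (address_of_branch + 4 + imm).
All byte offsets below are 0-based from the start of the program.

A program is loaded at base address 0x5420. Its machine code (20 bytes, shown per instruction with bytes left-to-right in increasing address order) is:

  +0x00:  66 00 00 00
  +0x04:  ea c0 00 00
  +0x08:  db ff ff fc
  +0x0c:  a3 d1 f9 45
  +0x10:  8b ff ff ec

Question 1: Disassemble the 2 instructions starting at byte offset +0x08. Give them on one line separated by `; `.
b -4; set $3, 13760837

@+08  big-endian(db ff ff fc) = 0xdbfffffc
  top 6b → 0x36 → b [J]
  [25:0] imm=67108860 (s26→-4) = -4
@+0c  big-endian(a3 d1 f9 45) = 0xa3d1f945
  top 6b → 0x28 → set [RI]
  [25:24] rd=3 = $3
  [23:0] imm=13760837 = 13760837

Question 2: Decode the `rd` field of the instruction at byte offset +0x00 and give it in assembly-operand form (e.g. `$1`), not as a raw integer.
$2

@+00  big-endian(66 00 00 00) = 0x66000000
  top 6b → 0x19 → dec [R]
  rd: (w>>24)&0x3=0x2 → $2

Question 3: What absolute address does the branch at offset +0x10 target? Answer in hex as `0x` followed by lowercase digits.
@+10  big-endian(8b ff ff ec) = 0x8bffffec
  opcode bits[31:26]=0x22: bne/J
  imm: (w>>0)&0x3ffffff=0x3ffffec (s26→-20) → -20
  target = base 0x5420 + off 0x10 + 4 + imm -20 = 0x5420

0x5420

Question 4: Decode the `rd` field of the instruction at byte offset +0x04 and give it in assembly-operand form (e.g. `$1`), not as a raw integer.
$2

off 0x04: read ea c0 00 00 as big → 0xeac00000
  op=0xeac00000>>26=0x3a ⇒ eor (RR)
  [25:24] rd=2 = $2
  [23:22] rs=3 = $3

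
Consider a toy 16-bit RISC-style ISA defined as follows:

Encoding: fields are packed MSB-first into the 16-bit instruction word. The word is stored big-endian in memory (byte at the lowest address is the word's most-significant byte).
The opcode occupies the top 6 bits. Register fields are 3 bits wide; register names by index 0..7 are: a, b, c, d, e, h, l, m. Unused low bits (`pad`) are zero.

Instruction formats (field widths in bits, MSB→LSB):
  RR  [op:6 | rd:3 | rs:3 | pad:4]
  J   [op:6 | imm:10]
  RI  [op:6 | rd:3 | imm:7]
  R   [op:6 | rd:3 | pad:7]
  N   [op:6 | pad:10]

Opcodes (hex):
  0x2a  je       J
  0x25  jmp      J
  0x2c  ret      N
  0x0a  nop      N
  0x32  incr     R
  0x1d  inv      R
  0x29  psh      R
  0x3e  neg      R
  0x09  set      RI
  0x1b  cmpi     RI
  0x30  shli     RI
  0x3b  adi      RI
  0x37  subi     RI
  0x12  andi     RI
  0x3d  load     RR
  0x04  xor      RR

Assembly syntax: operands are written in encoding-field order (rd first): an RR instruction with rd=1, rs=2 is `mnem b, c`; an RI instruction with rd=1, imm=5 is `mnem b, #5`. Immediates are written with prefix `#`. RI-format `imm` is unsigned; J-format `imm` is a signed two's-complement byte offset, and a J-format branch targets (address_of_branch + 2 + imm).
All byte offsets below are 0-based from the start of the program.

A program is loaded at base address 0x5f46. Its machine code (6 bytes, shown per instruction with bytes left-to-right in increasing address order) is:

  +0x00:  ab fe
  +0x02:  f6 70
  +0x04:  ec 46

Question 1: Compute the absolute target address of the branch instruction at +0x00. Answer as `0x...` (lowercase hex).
off 0x00: read ab fe as big → 0xabfe
  top 6b → 0x2a → je [J]
  imm: (w>>0)&0x3ff=0x3fe (s10→-2) → #-2
  target = base 0x5f46 + off 0x00 + 2 + imm -2 = 0x5f46

0x5f46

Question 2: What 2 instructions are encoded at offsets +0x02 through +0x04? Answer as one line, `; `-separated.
load e, m; adi a, #70

@+02  big-endian(f6 70) = 0xf670
  top 6b → 0x3d → load [RR]
  [9:7] rd=4 = e
  [6:4] rs=7 = m
@+04  big-endian(ec 46) = 0xec46
  top 6b → 0x3b → adi [RI]
  [9:7] rd=0 = a
  [6:0] imm=70 = #70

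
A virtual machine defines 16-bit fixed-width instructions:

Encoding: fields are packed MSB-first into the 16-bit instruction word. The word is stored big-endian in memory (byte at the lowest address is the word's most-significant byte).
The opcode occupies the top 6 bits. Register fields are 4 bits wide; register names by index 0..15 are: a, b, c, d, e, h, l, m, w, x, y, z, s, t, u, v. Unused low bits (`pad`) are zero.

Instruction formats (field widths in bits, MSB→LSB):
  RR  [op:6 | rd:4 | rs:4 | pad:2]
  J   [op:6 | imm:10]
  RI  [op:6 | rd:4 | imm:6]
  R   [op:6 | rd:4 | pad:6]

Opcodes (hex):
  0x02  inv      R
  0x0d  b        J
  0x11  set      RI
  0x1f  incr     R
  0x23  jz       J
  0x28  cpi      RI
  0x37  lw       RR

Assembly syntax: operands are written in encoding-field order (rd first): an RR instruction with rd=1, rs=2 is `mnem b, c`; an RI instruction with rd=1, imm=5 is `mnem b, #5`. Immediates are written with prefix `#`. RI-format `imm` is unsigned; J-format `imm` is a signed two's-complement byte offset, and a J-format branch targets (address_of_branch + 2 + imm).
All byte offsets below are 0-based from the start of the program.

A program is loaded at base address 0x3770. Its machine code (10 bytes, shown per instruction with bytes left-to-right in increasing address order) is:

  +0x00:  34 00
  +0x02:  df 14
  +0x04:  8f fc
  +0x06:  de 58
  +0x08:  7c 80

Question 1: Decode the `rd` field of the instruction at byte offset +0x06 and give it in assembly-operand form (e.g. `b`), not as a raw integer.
@+06  big-endian(de 58) = 0xde58
  top 6b → 0x37 → lw [RR]
  rd@[9:6]=0x9 ⇒ x
  rs@[5:2]=0x6 ⇒ l

x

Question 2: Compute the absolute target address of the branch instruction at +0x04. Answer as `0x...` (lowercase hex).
+0x04: 8f fc ⇒ word 0x8ffc (big)
  top 6b → 0x23 → jz [J]
  imm: (w>>0)&0x3ff=0x3fc (s10→-4) → #-4
  target = base 0x3770 + off 0x04 + 2 + imm -4 = 0x3772

0x3772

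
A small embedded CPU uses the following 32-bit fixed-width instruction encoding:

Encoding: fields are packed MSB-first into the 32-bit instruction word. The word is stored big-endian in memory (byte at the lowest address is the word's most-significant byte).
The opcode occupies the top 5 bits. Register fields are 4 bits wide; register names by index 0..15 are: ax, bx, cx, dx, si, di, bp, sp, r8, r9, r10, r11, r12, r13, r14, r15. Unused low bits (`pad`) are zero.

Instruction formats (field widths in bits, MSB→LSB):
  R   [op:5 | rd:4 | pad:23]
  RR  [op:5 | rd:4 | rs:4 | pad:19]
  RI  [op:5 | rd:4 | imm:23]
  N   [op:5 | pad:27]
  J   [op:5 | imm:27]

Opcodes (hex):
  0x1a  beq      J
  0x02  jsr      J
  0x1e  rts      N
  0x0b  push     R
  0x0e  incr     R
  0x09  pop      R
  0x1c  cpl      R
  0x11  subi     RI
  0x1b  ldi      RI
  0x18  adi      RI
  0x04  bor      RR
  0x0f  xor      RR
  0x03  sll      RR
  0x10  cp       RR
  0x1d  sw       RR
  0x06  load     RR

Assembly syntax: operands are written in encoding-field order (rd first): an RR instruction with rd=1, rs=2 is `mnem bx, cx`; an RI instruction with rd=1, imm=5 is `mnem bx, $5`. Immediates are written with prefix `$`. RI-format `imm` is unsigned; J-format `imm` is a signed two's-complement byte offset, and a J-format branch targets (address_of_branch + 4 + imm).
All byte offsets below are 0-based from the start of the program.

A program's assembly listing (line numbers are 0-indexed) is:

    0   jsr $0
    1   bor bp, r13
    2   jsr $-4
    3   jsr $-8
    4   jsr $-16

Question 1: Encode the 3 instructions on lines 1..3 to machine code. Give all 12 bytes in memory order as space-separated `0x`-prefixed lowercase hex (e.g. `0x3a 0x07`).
line 1 (bor): pack op=0x4:5|rd=6:4|rs=13:4|pad=0:19 = 0x23680000; big→ 23 68 00 00
line 2 (jsr): pack op=0x2:5|imm=-4:27 = 0x17fffffc; big→ 17 ff ff fc
line 3 (jsr): pack op=0x2:5|imm=-8:27 = 0x17fffff8; big→ 17 ff ff f8

0x23 0x68 0x00 0x00 0x17 0xff 0xff 0xfc 0x17 0xff 0xff 0xf8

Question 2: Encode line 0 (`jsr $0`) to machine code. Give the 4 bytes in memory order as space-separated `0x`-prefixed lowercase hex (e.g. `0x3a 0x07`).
line 0 (jsr): pack op=0x2:5|imm=0:27 = 0x10000000; big→ 10 00 00 00

0x10 0x00 0x00 0x00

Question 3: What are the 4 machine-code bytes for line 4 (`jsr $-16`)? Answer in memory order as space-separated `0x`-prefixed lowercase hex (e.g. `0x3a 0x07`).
0x17 0xff 0xff 0xf0

line 4 (jsr): pack op=0x2:5|imm=-16:27 = 0x17fffff0; big→ 17 ff ff f0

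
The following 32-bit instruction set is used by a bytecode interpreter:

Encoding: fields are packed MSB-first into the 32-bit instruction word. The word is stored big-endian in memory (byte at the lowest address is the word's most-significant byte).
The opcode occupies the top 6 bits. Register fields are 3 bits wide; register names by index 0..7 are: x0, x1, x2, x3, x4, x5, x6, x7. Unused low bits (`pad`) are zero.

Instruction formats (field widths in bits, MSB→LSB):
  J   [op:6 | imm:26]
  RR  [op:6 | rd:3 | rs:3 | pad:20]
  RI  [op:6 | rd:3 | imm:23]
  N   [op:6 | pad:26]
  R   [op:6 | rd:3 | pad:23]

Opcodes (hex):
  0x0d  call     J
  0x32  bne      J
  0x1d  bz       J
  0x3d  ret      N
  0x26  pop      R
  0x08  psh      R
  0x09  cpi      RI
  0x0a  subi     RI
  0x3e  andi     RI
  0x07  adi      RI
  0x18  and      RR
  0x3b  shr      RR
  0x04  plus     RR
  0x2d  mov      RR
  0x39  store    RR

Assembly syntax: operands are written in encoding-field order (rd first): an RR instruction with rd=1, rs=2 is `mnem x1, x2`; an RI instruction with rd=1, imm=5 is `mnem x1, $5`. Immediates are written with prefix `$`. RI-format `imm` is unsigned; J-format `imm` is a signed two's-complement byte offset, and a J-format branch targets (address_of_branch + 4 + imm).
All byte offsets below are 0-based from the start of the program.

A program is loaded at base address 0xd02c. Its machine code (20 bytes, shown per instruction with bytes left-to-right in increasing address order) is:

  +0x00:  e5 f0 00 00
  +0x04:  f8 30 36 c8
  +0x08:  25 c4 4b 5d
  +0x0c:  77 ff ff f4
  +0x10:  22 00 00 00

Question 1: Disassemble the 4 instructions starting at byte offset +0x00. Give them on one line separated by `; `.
+0x00: e5 f0 00 00 ⇒ word 0xe5f00000 (big)
  opcode bits[31:26]=0x39: store/RR
  rd: (w>>23)&0x7=0x3 → x3
  rs: (w>>20)&0x7=0x7 → x7
+0x04: f8 30 36 c8 ⇒ word 0xf83036c8 (big)
  opcode bits[31:26]=0x3e: andi/RI
  rd: (w>>23)&0x7=0x0 → x0
  imm: (w>>0)&0x7fffff=0x3036c8 → $3159752
+0x08: 25 c4 4b 5d ⇒ word 0x25c44b5d (big)
  opcode bits[31:26]=0x9: cpi/RI
  rd: (w>>23)&0x7=0x3 → x3
  imm: (w>>0)&0x7fffff=0x444b5d → $4475741
+0x0c: 77 ff ff f4 ⇒ word 0x77fffff4 (big)
  opcode bits[31:26]=0x1d: bz/J
  imm: (w>>0)&0x3ffffff=0x3fffff4 (s26→-12) → $-12

store x3, x7; andi x0, $3159752; cpi x3, $4475741; bz $-12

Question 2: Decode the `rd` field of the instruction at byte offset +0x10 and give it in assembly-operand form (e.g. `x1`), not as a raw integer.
@+10  big-endian(22 00 00 00) = 0x22000000
  top 6b → 0x8 → psh [R]
  rd: (w>>23)&0x7=0x4 → x4

x4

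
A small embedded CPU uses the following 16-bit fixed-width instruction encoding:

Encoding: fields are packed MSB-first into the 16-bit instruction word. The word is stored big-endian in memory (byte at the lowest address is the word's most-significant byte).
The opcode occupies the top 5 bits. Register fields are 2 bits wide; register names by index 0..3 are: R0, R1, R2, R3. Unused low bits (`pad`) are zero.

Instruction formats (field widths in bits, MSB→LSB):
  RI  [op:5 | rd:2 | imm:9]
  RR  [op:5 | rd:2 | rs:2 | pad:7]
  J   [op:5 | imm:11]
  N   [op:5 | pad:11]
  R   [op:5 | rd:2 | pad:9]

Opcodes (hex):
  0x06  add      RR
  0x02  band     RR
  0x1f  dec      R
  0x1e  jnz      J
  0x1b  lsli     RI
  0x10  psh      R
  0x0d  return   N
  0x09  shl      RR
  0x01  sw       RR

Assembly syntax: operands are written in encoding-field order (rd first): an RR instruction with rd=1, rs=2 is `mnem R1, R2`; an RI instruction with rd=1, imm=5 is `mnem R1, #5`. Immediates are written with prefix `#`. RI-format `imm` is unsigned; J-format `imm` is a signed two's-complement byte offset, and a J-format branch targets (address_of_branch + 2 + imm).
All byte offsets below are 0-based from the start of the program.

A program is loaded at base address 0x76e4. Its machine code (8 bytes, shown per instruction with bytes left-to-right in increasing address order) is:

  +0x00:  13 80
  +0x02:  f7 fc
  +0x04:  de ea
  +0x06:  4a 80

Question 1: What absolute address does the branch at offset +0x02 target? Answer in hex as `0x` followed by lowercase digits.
+0x02: f7 fc ⇒ word 0xf7fc (big)
  opcode bits[15:11]=0x1e: jnz/J
  imm@[10:0]=0x7fc (s11→-4) ⇒ #-4
  target = base 0x76e4 + off 0x02 + 2 + imm -4 = 0x76e4

0x76e4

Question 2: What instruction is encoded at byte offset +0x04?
off 0x04: read de ea as big → 0xdeea
  opcode bits[15:11]=0x1b: lsli/RI
  [10:9] rd=3 = R3
  [8:0] imm=234 = #234

lsli R3, #234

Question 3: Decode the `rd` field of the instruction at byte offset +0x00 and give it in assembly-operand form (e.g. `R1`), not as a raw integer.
@+00  big-endian(13 80) = 0x1380
  opcode bits[15:11]=0x2: band/RR
  [10:9] rd=1 = R1
  [8:7] rs=3 = R3

R1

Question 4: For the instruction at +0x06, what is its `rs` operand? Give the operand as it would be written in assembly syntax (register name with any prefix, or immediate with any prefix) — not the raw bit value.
@+06  big-endian(4a 80) = 0x4a80
  op=0x4a80>>11=0x9 ⇒ shl (RR)
  rd: (w>>9)&0x3=0x1 → R1
  rs: (w>>7)&0x3=0x1 → R1

R1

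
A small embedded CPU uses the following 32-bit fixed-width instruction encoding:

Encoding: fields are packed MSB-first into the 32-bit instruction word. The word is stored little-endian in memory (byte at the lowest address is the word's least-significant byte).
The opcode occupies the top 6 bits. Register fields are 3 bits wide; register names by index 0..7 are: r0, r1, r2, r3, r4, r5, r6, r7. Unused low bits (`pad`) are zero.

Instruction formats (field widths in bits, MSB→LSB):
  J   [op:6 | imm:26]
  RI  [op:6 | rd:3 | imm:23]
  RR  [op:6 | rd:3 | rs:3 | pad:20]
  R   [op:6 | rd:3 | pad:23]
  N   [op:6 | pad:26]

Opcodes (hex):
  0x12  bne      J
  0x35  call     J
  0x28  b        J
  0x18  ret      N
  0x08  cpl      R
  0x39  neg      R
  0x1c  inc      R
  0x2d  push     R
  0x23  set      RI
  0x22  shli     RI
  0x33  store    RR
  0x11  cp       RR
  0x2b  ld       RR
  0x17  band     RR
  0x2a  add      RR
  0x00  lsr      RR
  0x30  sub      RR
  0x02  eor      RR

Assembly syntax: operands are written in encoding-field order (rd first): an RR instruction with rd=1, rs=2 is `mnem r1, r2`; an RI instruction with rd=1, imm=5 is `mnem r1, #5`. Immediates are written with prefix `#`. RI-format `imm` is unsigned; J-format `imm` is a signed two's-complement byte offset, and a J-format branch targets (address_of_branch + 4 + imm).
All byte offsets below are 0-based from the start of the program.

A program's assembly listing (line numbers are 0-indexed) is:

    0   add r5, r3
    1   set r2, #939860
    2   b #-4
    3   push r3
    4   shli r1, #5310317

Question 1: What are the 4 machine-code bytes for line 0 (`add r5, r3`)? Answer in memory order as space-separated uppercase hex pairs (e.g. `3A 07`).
L0: add op=0x2a:6|rd=5:3|rs=3:3|pad=0:20 ⇒ 0xaab00000 ⇒ little 00 00 b0 aa

00 00 B0 AA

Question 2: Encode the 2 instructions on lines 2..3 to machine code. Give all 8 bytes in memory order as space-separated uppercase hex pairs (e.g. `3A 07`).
FC FF FF A3 00 00 80 B5

2. b fields op=0x28:6|imm=-4:26 → word a3fffffch → fc ff ff a3
3. push fields op=0x2d:6|rd=3:3|pad=0:23 → word b5800000h → 00 00 80 b5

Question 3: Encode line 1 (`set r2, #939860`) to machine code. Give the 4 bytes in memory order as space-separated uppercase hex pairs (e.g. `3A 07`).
L1: set op=0x23:6|rd=2:3|imm=939860:23 ⇒ 0x8d0e5754 ⇒ little 54 57 0e 8d

54 57 0E 8D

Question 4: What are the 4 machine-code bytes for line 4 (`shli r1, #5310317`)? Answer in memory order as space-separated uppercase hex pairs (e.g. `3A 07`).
4. shli fields op=0x22:6|rd=1:3|imm=5310317:23 → word 88d1076dh → 6d 07 d1 88

6D 07 D1 88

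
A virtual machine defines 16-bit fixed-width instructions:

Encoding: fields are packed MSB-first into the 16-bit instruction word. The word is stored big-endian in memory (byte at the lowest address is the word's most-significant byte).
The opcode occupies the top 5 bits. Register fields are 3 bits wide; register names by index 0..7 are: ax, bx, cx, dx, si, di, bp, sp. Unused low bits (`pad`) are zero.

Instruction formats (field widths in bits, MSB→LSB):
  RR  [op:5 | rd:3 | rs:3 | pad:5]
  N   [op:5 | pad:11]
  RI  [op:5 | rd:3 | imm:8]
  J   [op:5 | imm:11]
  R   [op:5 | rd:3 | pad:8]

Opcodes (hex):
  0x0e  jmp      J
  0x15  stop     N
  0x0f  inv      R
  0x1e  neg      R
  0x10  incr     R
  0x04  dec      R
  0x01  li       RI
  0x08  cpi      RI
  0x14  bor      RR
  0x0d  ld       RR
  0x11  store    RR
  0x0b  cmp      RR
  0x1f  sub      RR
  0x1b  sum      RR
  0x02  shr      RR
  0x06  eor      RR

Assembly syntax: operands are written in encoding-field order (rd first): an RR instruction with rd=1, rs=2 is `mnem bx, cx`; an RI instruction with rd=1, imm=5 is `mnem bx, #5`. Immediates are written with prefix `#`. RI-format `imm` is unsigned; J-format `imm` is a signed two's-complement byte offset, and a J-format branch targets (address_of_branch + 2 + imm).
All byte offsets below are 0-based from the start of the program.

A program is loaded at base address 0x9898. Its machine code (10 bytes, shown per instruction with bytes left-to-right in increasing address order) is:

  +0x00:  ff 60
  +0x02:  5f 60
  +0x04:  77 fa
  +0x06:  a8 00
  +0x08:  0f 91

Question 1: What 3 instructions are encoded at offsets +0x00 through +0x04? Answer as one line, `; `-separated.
sub sp, dx; cmp sp, dx; jmp #-6

off 0x00: read ff 60 as big → 0xff60
  top 5b → 0x1f → sub [RR]
  rd@[10:8]=0x7 ⇒ sp
  rs@[7:5]=0x3 ⇒ dx
off 0x02: read 5f 60 as big → 0x5f60
  top 5b → 0xb → cmp [RR]
  rd@[10:8]=0x7 ⇒ sp
  rs@[7:5]=0x3 ⇒ dx
off 0x04: read 77 fa as big → 0x77fa
  top 5b → 0xe → jmp [J]
  imm@[10:0]=0x7fa (s11→-6) ⇒ #-6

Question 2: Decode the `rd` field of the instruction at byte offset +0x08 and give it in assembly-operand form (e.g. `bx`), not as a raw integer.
sp

@+08  big-endian(0f 91) = 0x0f91
  top 5b → 0x1 → li [RI]
  rd: (w>>8)&0x7=0x7 → sp
  imm: (w>>0)&0xff=0x91 → #145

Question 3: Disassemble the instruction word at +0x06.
off 0x06: read a8 00 as big → 0xa800
  op=0xa800>>11=0x15 ⇒ stop (N)

stop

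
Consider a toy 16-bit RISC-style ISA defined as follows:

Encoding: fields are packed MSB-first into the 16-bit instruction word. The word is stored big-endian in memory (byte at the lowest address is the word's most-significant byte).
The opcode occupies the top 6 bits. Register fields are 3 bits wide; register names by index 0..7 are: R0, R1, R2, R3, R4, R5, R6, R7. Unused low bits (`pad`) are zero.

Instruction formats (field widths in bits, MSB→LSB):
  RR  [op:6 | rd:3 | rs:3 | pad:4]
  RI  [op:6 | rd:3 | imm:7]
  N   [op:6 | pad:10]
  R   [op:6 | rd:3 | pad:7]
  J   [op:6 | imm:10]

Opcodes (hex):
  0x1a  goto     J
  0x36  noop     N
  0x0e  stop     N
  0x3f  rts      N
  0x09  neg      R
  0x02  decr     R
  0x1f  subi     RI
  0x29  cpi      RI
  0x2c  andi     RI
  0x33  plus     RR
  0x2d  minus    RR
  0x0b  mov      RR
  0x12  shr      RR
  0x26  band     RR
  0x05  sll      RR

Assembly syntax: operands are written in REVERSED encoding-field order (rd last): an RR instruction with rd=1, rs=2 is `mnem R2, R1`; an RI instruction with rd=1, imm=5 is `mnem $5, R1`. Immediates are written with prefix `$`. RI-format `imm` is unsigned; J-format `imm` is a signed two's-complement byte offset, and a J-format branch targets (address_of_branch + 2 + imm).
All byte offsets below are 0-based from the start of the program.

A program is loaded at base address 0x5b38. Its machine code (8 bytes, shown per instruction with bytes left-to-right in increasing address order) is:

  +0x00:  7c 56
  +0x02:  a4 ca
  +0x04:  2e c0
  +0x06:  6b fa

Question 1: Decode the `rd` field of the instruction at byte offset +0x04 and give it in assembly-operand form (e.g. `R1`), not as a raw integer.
R5

[04] 2e c0 → 0x2ec0
  top 6b → 0xb → mov [RR]
  rd@[9:7]=0x5 ⇒ R5
  rs@[6:4]=0x4 ⇒ R4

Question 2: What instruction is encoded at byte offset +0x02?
@+02  big-endian(a4 ca) = 0xa4ca
  top 6b → 0x29 → cpi [RI]
  rd@[9:7]=0x1 ⇒ R1
  imm@[6:0]=0x4a ⇒ $74

cpi $74, R1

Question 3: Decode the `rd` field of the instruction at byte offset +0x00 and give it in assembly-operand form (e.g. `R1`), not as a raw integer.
[00] 7c 56 → 0x7c56
  op=0x7c56>>10=0x1f ⇒ subi (RI)
  rd: (w>>7)&0x7=0x0 → R0
  imm: (w>>0)&0x7f=0x56 → $86

R0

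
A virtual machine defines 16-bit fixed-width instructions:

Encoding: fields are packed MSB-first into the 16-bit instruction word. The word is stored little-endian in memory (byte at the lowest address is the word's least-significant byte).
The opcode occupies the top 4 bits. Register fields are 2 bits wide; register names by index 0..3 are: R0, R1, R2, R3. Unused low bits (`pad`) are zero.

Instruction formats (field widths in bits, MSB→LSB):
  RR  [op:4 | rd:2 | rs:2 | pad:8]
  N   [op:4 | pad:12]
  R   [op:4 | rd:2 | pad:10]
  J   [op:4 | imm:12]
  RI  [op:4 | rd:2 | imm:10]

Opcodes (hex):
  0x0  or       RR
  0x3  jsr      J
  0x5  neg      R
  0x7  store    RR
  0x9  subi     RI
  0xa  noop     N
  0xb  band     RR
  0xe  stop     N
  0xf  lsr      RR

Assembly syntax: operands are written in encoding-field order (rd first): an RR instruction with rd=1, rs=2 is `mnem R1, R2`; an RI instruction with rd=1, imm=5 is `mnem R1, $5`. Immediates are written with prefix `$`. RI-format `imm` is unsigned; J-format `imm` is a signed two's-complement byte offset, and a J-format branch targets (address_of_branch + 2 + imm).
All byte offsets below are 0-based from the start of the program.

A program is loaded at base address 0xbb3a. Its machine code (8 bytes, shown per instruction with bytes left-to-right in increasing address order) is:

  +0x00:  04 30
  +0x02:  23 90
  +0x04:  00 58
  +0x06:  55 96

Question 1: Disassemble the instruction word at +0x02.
[02] 23 90 → 0x9023
  top 4b → 0x9 → subi [RI]
  [11:10] rd=0 = R0
  [9:0] imm=35 = $35

subi R0, $35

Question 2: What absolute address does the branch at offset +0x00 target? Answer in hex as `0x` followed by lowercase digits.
0xbb40

[00] 04 30 → 0x3004
  op=0x3004>>12=0x3 ⇒ jsr (J)
  [11:0] imm=4 = $4
  target = base 0xbb3a + off 0x00 + 2 + imm 4 = 0xbb40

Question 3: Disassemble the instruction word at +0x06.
off 0x06: read 55 96 as little → 0x9655
  top 4b → 0x9 → subi [RI]
  rd: (w>>10)&0x3=0x1 → R1
  imm: (w>>0)&0x3ff=0x255 → $597

subi R1, $597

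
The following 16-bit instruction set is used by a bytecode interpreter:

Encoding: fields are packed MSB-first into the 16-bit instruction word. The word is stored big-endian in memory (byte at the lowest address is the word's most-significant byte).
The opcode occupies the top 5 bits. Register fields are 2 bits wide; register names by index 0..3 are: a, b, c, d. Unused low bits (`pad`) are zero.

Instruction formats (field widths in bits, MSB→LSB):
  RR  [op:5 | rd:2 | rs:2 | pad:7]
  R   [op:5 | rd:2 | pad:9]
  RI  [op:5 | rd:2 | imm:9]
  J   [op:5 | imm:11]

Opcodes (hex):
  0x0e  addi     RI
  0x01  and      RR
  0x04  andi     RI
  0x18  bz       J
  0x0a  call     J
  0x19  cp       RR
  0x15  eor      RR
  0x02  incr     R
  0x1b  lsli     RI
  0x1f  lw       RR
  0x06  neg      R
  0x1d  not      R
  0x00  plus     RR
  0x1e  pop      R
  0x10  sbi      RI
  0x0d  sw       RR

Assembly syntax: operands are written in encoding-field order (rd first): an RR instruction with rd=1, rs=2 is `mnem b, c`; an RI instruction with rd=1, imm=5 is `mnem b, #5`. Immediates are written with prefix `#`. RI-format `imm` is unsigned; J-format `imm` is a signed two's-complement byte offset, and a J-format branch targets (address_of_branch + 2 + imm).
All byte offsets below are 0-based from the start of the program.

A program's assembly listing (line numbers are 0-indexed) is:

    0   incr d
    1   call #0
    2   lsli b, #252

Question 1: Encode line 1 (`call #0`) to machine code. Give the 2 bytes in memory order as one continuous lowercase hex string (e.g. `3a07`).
1. call fields op=0xa:5|imm=0:11 → word 5000h → 50 00

5000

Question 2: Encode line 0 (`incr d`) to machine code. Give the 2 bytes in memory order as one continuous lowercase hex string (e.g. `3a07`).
line 0 (incr): pack op=0x2:5|rd=3:2|pad=0:9 = 0x1600; big→ 16 00

1600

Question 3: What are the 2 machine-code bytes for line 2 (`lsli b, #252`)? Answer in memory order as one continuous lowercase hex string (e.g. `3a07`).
L2: lsli op=0x1b:5|rd=1:2|imm=252:9 ⇒ 0xdafc ⇒ big da fc

dafc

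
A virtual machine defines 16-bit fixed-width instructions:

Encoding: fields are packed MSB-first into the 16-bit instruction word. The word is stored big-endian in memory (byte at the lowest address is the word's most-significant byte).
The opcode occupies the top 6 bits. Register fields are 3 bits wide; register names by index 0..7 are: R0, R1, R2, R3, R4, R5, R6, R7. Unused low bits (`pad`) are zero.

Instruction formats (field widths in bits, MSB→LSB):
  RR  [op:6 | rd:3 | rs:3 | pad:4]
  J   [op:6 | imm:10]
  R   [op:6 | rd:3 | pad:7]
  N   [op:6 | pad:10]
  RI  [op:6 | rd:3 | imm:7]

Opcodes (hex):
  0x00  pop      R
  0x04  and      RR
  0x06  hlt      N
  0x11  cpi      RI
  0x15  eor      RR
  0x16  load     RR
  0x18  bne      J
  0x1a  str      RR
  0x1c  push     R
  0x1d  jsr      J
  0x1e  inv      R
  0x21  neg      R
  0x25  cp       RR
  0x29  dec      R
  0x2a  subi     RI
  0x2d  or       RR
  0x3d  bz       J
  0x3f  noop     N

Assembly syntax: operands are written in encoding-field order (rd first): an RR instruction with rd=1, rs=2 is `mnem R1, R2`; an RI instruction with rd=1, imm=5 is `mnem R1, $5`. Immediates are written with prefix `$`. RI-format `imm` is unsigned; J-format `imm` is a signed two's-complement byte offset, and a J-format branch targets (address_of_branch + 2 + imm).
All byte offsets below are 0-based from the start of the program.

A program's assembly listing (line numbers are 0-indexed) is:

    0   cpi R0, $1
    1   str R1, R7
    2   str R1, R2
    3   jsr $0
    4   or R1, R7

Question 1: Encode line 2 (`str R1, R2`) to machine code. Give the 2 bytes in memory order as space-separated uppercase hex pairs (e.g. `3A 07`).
line 2 (str): pack op=0x1a:6|rd=1:3|rs=2:3|pad=0:4 = 0x68a0; big→ 68 a0

68 A0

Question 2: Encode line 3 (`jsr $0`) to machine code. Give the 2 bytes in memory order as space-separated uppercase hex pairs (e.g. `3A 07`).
74 00

L3: jsr op=0x1d:6|imm=0:10 ⇒ 0x7400 ⇒ big 74 00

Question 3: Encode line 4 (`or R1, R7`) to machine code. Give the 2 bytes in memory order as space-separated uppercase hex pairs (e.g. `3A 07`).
B4 F0

4. or fields op=0x2d:6|rd=1:3|rs=7:3|pad=0:4 → word b4f0h → b4 f0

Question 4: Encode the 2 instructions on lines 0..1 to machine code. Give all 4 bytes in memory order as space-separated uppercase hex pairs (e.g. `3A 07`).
0. cpi fields op=0x11:6|rd=0:3|imm=1:7 → word 4401h → 44 01
1. str fields op=0x1a:6|rd=1:3|rs=7:3|pad=0:4 → word 68f0h → 68 f0

44 01 68 F0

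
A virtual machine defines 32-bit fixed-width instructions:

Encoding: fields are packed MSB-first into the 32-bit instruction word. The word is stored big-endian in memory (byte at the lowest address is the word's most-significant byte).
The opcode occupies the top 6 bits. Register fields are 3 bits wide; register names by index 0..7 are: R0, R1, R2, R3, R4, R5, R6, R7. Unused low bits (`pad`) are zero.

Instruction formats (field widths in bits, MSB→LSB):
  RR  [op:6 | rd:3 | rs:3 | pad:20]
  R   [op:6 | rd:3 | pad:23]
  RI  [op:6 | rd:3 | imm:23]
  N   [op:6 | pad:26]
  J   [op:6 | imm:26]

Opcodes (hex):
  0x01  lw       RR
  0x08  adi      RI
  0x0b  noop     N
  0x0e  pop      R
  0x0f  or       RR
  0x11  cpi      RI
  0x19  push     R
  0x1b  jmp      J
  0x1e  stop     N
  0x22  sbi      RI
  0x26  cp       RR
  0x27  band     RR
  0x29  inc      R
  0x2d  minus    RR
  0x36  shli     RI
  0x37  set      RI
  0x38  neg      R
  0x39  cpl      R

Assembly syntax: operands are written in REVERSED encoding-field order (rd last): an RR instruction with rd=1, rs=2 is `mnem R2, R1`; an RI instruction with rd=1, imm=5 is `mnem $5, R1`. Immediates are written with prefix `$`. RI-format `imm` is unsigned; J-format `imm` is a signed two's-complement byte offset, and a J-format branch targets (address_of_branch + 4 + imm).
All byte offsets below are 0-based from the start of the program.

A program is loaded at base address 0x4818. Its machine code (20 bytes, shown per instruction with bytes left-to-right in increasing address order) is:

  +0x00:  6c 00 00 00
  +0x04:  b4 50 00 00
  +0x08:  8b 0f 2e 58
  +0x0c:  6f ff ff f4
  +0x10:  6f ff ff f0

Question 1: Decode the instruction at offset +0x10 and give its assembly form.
[10] 6f ff ff f0 → 0x6ffffff0
  top 6b → 0x1b → jmp [J]
  imm: (w>>0)&0x3ffffff=0x3fffff0 (s26→-16) → $-16

jmp $-16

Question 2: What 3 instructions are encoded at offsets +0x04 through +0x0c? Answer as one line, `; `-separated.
off 0x04: read b4 50 00 00 as big → 0xb4500000
  top 6b → 0x2d → minus [RR]
  rd@[25:23]=0x0 ⇒ R0
  rs@[22:20]=0x5 ⇒ R5
off 0x08: read 8b 0f 2e 58 as big → 0x8b0f2e58
  top 6b → 0x22 → sbi [RI]
  rd@[25:23]=0x6 ⇒ R6
  imm@[22:0]=0xf2e58 ⇒ $994904
off 0x0c: read 6f ff ff f4 as big → 0x6ffffff4
  top 6b → 0x1b → jmp [J]
  imm@[25:0]=0x3fffff4 (s26→-12) ⇒ $-12

minus R5, R0; sbi $994904, R6; jmp $-12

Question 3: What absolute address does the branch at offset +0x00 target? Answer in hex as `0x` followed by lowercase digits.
@+00  big-endian(6c 00 00 00) = 0x6c000000
  opcode bits[31:26]=0x1b: jmp/J
  imm: (w>>0)&0x3ffffff=0x0 → $0
  target = base 0x4818 + off 0x00 + 4 + imm 0 = 0x481c

0x481c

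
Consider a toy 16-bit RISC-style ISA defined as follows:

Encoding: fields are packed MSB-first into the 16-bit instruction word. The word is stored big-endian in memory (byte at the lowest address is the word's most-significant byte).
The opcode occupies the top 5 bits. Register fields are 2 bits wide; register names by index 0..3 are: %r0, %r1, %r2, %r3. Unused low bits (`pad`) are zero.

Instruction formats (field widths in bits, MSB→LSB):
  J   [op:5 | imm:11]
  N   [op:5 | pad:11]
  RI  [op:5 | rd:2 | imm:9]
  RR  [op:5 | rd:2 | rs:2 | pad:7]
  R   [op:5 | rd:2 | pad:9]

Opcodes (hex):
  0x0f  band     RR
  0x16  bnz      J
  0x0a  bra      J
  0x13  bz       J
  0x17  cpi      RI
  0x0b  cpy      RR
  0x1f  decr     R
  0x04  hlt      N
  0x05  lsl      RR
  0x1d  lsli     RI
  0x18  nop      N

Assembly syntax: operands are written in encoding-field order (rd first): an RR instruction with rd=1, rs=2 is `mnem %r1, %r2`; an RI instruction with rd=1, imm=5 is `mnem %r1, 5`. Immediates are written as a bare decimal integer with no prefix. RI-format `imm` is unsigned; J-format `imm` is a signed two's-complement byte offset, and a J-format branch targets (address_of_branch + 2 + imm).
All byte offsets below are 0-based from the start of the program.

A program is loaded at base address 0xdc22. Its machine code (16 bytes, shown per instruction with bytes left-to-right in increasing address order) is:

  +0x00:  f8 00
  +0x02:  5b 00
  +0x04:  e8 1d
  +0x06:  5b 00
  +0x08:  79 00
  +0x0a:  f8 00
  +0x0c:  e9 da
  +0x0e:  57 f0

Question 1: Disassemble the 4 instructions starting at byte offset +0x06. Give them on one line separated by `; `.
[06] 5b 00 → 0x5b00
  top 5b → 0xb → cpy [RR]
  rd: (w>>9)&0x3=0x1 → %r1
  rs: (w>>7)&0x3=0x2 → %r2
[08] 79 00 → 0x7900
  top 5b → 0xf → band [RR]
  rd: (w>>9)&0x3=0x0 → %r0
  rs: (w>>7)&0x3=0x2 → %r2
[0a] f8 00 → 0xf800
  top 5b → 0x1f → decr [R]
  rd: (w>>9)&0x3=0x0 → %r0
[0c] e9 da → 0xe9da
  top 5b → 0x1d → lsli [RI]
  rd: (w>>9)&0x3=0x0 → %r0
  imm: (w>>0)&0x1ff=0x1da → 474

cpy %r1, %r2; band %r0, %r2; decr %r0; lsli %r0, 474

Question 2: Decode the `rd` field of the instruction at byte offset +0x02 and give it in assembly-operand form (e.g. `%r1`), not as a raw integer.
%r1

@+02  big-endian(5b 00) = 0x5b00
  op=0x5b00>>11=0xb ⇒ cpy (RR)
  [10:9] rd=1 = %r1
  [8:7] rs=2 = %r2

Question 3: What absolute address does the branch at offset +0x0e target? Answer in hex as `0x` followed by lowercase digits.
0xdc22

off 0x0e: read 57 f0 as big → 0x57f0
  op=0x57f0>>11=0xa ⇒ bra (J)
  imm@[10:0]=0x7f0 (s11→-16) ⇒ -16
  target = base 0xdc22 + off 0x0e + 2 + imm -16 = 0xdc22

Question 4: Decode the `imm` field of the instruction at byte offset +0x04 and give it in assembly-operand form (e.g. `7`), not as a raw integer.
29

off 0x04: read e8 1d as big → 0xe81d
  op=0xe81d>>11=0x1d ⇒ lsli (RI)
  rd@[10:9]=0x0 ⇒ %r0
  imm@[8:0]=0x1d ⇒ 29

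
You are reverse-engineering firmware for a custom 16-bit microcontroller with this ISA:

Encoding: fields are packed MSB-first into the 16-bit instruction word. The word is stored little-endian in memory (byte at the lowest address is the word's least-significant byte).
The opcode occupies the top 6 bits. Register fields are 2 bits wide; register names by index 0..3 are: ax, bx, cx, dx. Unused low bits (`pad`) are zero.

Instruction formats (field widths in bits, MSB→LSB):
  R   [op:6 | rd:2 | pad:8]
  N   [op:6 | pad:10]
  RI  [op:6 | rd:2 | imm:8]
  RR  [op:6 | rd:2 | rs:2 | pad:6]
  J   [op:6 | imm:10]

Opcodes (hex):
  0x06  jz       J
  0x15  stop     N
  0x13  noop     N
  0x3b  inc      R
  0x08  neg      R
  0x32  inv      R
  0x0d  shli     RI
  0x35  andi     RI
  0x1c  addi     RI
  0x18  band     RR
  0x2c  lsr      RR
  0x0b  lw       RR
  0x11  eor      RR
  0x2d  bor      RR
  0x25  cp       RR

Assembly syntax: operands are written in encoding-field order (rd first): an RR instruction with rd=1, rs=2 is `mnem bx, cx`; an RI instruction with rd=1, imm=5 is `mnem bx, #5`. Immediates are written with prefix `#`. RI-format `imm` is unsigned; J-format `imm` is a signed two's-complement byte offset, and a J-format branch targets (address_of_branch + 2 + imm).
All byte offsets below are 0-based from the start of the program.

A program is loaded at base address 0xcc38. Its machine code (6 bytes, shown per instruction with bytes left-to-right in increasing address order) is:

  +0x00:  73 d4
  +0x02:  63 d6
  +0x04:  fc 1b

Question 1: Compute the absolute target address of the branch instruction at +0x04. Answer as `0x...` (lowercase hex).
[04] fc 1b → 0x1bfc
  opcode bits[15:10]=0x6: jz/J
  [9:0] imm=1020 (s10→-4) = #-4
  target = base 0xcc38 + off 0x04 + 2 + imm -4 = 0xcc3a

0xcc3a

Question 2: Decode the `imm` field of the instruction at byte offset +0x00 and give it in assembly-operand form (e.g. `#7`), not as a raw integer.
#115

+0x00: 73 d4 ⇒ word 0xd473 (little)
  op=0xd473>>10=0x35 ⇒ andi (RI)
  rd@[9:8]=0x0 ⇒ ax
  imm@[7:0]=0x73 ⇒ #115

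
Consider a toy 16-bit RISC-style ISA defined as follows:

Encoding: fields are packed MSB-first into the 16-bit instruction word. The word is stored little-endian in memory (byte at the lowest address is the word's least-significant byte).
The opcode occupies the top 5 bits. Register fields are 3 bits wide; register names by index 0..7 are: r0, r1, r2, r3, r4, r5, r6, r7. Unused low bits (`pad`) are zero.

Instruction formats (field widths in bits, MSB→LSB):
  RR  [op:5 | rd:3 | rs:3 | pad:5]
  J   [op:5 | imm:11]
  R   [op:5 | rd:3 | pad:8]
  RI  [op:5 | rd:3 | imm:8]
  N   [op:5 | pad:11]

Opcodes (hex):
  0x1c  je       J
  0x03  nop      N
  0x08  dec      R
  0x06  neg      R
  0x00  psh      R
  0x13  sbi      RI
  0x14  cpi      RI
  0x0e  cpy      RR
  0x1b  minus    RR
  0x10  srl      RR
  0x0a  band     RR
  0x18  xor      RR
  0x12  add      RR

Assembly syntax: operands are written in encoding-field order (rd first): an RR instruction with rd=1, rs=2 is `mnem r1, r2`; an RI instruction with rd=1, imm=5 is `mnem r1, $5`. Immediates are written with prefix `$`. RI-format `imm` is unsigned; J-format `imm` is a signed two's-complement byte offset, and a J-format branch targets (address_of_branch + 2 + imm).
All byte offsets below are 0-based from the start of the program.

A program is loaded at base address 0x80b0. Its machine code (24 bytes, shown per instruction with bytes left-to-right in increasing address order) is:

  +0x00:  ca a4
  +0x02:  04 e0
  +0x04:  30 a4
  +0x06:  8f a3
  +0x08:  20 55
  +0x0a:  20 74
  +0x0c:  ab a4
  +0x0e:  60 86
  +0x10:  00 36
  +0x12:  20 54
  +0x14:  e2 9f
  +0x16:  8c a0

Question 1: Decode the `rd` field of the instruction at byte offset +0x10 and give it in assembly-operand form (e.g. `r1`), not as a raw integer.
+0x10: 00 36 ⇒ word 0x3600 (little)
  top 5b → 0x6 → neg [R]
  [10:8] rd=6 = r6

r6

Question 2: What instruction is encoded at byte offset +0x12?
band r4, r1

@+12  little-endian(20 54) = 0x5420
  opcode bits[15:11]=0xa: band/RR
  [10:8] rd=4 = r4
  [7:5] rs=1 = r1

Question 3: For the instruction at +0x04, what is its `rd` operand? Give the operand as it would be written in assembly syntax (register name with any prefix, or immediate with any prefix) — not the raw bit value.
r4

@+04  little-endian(30 a4) = 0xa430
  opcode bits[15:11]=0x14: cpi/RI
  rd@[10:8]=0x4 ⇒ r4
  imm@[7:0]=0x30 ⇒ $48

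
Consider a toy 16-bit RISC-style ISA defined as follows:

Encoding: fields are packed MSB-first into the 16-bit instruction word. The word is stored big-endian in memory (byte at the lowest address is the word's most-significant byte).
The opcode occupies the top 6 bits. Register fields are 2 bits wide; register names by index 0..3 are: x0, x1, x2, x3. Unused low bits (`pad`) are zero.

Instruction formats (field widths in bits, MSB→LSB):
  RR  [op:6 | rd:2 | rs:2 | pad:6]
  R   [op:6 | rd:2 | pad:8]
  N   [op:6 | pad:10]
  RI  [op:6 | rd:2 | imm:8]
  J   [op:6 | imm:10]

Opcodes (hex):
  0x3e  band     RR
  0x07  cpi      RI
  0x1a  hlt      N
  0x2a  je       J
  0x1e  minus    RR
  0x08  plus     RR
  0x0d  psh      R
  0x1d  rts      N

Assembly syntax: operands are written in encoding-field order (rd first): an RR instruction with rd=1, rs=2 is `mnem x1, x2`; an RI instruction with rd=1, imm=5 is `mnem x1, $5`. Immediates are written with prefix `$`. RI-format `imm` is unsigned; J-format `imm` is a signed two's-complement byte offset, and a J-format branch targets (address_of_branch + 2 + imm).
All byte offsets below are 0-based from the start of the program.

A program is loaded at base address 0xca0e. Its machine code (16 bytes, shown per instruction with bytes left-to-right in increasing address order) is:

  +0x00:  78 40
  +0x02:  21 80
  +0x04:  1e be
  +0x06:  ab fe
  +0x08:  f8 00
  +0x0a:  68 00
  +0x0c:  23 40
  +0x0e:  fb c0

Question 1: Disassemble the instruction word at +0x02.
[02] 21 80 → 0x2180
  top 6b → 0x8 → plus [RR]
  rd@[9:8]=0x1 ⇒ x1
  rs@[7:6]=0x2 ⇒ x2

plus x1, x2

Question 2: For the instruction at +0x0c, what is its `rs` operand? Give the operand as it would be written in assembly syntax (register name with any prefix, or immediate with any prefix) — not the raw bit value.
x1

[0c] 23 40 → 0x2340
  top 6b → 0x8 → plus [RR]
  [9:8] rd=3 = x3
  [7:6] rs=1 = x1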